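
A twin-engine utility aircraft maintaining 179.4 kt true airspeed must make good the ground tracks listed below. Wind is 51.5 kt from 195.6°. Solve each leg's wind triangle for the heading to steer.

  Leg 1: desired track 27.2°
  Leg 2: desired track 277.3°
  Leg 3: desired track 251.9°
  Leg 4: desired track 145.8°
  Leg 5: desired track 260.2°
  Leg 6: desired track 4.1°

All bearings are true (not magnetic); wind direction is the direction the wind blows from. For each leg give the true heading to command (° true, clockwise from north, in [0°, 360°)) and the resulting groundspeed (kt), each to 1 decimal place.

Leg 1: desired track 27.2°; wind correction +3.3° → command heading 30.5°, groundspeed 229.5 kt
Leg 2: desired track 277.3°; wind correction -16.5° → command heading 260.8°, groundspeed 164.6 kt
Leg 3: desired track 251.9°; wind correction -13.8° → command heading 238.1°, groundspeed 145.6 kt
Leg 4: desired track 145.8°; wind correction +12.7° → command heading 158.5°, groundspeed 141.8 kt
Leg 5: desired track 260.2°; wind correction -15.0° → command heading 245.2°, groundspeed 151.2 kt
Leg 6: desired track 4.1°; wind correction -3.3° → command heading 0.8°, groundspeed 229.6 kt

Leg 1: heading=30.5°, groundspeed=229.5 kt
Leg 2: heading=260.8°, groundspeed=164.6 kt
Leg 3: heading=238.1°, groundspeed=145.6 kt
Leg 4: heading=158.5°, groundspeed=141.8 kt
Leg 5: heading=245.2°, groundspeed=151.2 kt
Leg 6: heading=0.8°, groundspeed=229.6 kt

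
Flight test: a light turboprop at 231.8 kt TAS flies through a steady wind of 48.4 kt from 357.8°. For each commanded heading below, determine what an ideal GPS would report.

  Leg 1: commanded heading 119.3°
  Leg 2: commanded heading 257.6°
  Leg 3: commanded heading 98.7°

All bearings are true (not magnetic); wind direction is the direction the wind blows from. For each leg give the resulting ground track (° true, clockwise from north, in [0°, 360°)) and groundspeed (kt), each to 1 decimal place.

Leg 1: heading 119.3°; drift +9.1° → track 128.4°, groundspeed 260.4 kt
Leg 2: heading 257.6°; drift -11.2° → track 246.4°, groundspeed 245.0 kt
Leg 3: heading 98.7°; drift +11.2° → track 109.9°, groundspeed 245.6 kt

Leg 1: track=128.4°, groundspeed=260.4 kt
Leg 2: track=246.4°, groundspeed=245.0 kt
Leg 3: track=109.9°, groundspeed=245.6 kt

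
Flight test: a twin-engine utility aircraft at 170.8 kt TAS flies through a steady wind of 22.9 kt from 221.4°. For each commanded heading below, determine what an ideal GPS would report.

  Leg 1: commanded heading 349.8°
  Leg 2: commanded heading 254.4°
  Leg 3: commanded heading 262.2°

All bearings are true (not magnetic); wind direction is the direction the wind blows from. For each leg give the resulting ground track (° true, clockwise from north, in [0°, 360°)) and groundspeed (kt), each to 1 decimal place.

Leg 1: heading 349.8°; drift +5.5° → track 355.3°, groundspeed 185.9 kt
Leg 2: heading 254.4°; drift +4.7° → track 259.1°, groundspeed 152.1 kt
Leg 3: heading 262.2°; drift +5.6° → track 267.8°, groundspeed 154.2 kt

Leg 1: track=355.3°, groundspeed=185.9 kt
Leg 2: track=259.1°, groundspeed=152.1 kt
Leg 3: track=267.8°, groundspeed=154.2 kt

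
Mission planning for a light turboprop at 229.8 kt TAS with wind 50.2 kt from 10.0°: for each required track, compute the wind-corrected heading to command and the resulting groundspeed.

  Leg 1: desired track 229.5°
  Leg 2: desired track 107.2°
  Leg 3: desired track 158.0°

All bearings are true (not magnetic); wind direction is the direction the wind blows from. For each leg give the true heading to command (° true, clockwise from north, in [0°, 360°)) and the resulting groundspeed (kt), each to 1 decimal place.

Leg 1: desired track 229.5°; wind correction +8.0° → command heading 237.5°, groundspeed 266.3 kt
Leg 2: desired track 107.2°; wind correction -12.5° → command heading 94.7°, groundspeed 230.6 kt
Leg 3: desired track 158.0°; wind correction -6.6° → command heading 151.4°, groundspeed 270.8 kt

Leg 1: heading=237.5°, groundspeed=266.3 kt
Leg 2: heading=94.7°, groundspeed=230.6 kt
Leg 3: heading=151.4°, groundspeed=270.8 kt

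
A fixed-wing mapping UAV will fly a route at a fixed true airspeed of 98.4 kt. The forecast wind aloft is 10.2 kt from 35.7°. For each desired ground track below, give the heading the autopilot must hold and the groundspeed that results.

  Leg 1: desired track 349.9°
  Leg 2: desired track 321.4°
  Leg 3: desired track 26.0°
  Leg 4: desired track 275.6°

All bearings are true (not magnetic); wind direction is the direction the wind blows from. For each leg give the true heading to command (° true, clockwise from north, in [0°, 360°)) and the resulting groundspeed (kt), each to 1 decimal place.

Leg 1: desired track 349.9°; wind correction +4.3° → command heading 354.2°, groundspeed 91.0 kt
Leg 2: desired track 321.4°; wind correction +5.7° → command heading 327.1°, groundspeed 95.1 kt
Leg 3: desired track 26.0°; wind correction +1.0° → command heading 27.0°, groundspeed 88.3 kt
Leg 4: desired track 275.6°; wind correction +5.1° → command heading 280.7°, groundspeed 103.1 kt

Leg 1: heading=354.2°, groundspeed=91.0 kt
Leg 2: heading=327.1°, groundspeed=95.1 kt
Leg 3: heading=27.0°, groundspeed=88.3 kt
Leg 4: heading=280.7°, groundspeed=103.1 kt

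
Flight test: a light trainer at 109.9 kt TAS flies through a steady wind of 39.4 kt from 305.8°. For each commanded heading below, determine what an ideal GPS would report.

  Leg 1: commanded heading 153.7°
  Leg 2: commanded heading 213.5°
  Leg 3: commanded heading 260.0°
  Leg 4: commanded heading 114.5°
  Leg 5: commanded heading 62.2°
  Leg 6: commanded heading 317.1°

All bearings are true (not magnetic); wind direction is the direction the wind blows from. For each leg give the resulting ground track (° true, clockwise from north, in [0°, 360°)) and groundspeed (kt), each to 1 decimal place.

Leg 1: track=146.4°, groundspeed=145.9 kt
Leg 2: track=194.0°, groundspeed=118.2 kt
Leg 3: track=241.1°, groundspeed=87.1 kt
Leg 4: track=117.5°, groundspeed=148.7 kt
Leg 5: track=77.7°, groundspeed=132.2 kt
Leg 6: track=323.3°, groundspeed=71.7 kt

Leg 1: heading 153.7°; drift -7.3° → track 146.4°, groundspeed 145.9 kt
Leg 2: heading 213.5°; drift -19.5° → track 194.0°, groundspeed 118.2 kt
Leg 3: heading 260.0°; drift -18.9° → track 241.1°, groundspeed 87.1 kt
Leg 4: heading 114.5°; drift +3.0° → track 117.5°, groundspeed 148.7 kt
Leg 5: heading 62.2°; drift +15.5° → track 77.7°, groundspeed 132.2 kt
Leg 6: heading 317.1°; drift +6.2° → track 323.3°, groundspeed 71.7 kt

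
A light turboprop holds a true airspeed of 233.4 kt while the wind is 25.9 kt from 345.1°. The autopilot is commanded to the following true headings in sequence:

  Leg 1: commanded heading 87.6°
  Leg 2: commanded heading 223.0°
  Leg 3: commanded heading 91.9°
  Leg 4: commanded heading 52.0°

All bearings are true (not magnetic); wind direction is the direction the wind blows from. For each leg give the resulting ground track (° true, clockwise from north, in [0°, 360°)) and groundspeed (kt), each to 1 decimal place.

Leg 1: heading 87.6°; drift +6.0° → track 93.6°, groundspeed 240.3 kt
Leg 2: heading 223.0°; drift -5.1° → track 217.9°, groundspeed 248.1 kt
Leg 3: heading 91.9°; drift +5.9° → track 97.8°, groundspeed 242.2 kt
Leg 4: heading 52.0°; drift +6.1° → track 58.1°, groundspeed 224.5 kt

Leg 1: track=93.6°, groundspeed=240.3 kt
Leg 2: track=217.9°, groundspeed=248.1 kt
Leg 3: track=97.8°, groundspeed=242.2 kt
Leg 4: track=58.1°, groundspeed=224.5 kt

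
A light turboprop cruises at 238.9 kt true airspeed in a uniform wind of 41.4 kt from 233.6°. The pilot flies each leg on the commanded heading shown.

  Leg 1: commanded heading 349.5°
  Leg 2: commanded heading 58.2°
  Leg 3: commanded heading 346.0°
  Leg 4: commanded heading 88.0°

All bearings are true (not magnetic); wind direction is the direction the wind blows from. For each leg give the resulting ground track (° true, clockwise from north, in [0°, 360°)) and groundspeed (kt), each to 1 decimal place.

Leg 1: heading 349.5°; drift +8.2° → track 357.7°, groundspeed 259.7 kt
Leg 2: heading 58.2°; drift -0.7° → track 57.5°, groundspeed 280.2 kt
Leg 3: heading 346.0°; drift +8.5° → track 354.5°, groundspeed 257.5 kt
Leg 4: heading 88.0°; drift -4.9° → track 83.1°, groundspeed 274.1 kt

Leg 1: track=357.7°, groundspeed=259.7 kt
Leg 2: track=57.5°, groundspeed=280.2 kt
Leg 3: track=354.5°, groundspeed=257.5 kt
Leg 4: track=83.1°, groundspeed=274.1 kt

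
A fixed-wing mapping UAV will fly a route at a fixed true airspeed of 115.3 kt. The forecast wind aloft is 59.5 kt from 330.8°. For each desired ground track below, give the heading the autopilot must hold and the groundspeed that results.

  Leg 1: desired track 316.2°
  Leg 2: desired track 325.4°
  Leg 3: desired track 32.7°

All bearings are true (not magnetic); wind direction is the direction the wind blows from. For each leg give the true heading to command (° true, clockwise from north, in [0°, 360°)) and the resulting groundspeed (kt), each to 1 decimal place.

Leg 1: desired track 316.2°; wind correction +7.5° → command heading 323.7°, groundspeed 56.7 kt
Leg 2: desired track 325.4°; wind correction +2.8° → command heading 328.2°, groundspeed 55.9 kt
Leg 3: desired track 32.7°; wind correction -27.1° → command heading 5.6°, groundspeed 74.6 kt

Leg 1: heading=323.7°, groundspeed=56.7 kt
Leg 2: heading=328.2°, groundspeed=55.9 kt
Leg 3: heading=5.6°, groundspeed=74.6 kt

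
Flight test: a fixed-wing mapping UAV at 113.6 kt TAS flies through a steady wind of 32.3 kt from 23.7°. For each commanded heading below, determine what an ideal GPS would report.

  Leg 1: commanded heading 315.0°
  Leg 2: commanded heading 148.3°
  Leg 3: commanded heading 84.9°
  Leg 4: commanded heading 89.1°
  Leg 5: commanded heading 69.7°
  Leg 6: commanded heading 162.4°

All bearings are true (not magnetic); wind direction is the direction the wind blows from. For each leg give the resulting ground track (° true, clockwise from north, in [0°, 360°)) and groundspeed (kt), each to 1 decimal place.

Leg 1: track=298.5°, groundspeed=106.2 kt
Leg 2: track=159.7°, groundspeed=134.6 kt
Leg 3: track=101.0°, groundspeed=102.0 kt
Leg 4: track=105.4°, groundspeed=104.4 kt
Leg 5: track=84.0°, groundspeed=94.1 kt
Leg 6: track=171.2°, groundspeed=139.5 kt

Leg 1: heading 315.0°; drift -16.5° → track 298.5°, groundspeed 106.2 kt
Leg 2: heading 148.3°; drift +11.4° → track 159.7°, groundspeed 134.6 kt
Leg 3: heading 84.9°; drift +16.1° → track 101.0°, groundspeed 102.0 kt
Leg 4: heading 89.1°; drift +16.3° → track 105.4°, groundspeed 104.4 kt
Leg 5: heading 69.7°; drift +14.3° → track 84.0°, groundspeed 94.1 kt
Leg 6: heading 162.4°; drift +8.8° → track 171.2°, groundspeed 139.5 kt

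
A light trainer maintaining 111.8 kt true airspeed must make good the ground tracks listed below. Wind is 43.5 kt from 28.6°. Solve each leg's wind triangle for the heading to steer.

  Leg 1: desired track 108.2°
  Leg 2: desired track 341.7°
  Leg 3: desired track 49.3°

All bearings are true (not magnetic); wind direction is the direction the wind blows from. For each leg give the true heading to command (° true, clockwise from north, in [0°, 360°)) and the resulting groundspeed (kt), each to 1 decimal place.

Leg 1: desired track 108.2°; wind correction -22.5° → command heading 85.7°, groundspeed 95.4 kt
Leg 2: desired track 341.7°; wind correction +16.5° → command heading 358.2°, groundspeed 77.5 kt
Leg 3: desired track 49.3°; wind correction -7.9° → command heading 41.4°, groundspeed 70.0 kt

Leg 1: heading=85.7°, groundspeed=95.4 kt
Leg 2: heading=358.2°, groundspeed=77.5 kt
Leg 3: heading=41.4°, groundspeed=70.0 kt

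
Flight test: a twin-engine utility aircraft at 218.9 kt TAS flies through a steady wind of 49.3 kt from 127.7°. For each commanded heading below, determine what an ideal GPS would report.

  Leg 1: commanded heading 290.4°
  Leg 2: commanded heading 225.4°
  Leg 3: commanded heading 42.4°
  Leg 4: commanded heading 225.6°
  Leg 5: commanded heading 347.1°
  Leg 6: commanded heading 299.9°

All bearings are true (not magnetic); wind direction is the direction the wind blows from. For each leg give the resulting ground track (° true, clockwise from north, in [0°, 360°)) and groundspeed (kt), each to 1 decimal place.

Leg 1: track=293.6°, groundspeed=266.4 kt
Leg 2: track=237.6°, groundspeed=230.7 kt
Leg 3: track=29.5°, groundspeed=220.4 kt
Leg 4: track=237.8°, groundspeed=230.9 kt
Leg 5: track=340.2°, groundspeed=258.9 kt
Leg 6: track=301.3°, groundspeed=267.8 kt

Leg 1: heading 290.4°; drift +3.2° → track 293.6°, groundspeed 266.4 kt
Leg 2: heading 225.4°; drift +12.2° → track 237.6°, groundspeed 230.7 kt
Leg 3: heading 42.4°; drift -12.9° → track 29.5°, groundspeed 220.4 kt
Leg 4: heading 225.6°; drift +12.2° → track 237.8°, groundspeed 230.9 kt
Leg 5: heading 347.1°; drift -6.9° → track 340.2°, groundspeed 258.9 kt
Leg 6: heading 299.9°; drift +1.4° → track 301.3°, groundspeed 267.8 kt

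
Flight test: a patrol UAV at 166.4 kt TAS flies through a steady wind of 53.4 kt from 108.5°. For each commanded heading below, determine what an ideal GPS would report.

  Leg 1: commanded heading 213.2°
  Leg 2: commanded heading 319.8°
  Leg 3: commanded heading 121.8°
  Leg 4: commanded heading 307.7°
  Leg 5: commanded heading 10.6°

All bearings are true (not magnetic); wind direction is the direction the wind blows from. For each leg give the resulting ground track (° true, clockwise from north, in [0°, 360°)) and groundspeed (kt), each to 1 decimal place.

Leg 1: track=229.2°, groundspeed=187.2 kt
Leg 2: track=312.3°, groundspeed=213.8 kt
Leg 3: track=127.9°, groundspeed=115.1 kt
Leg 4: track=303.1°, groundspeed=217.5 kt
Leg 5: track=353.7°, groundspeed=181.6 kt

Leg 1: heading 213.2°; drift +16.0° → track 229.2°, groundspeed 187.2 kt
Leg 2: heading 319.8°; drift -7.5° → track 312.3°, groundspeed 213.8 kt
Leg 3: heading 121.8°; drift +6.1° → track 127.9°, groundspeed 115.1 kt
Leg 4: heading 307.7°; drift -4.6° → track 303.1°, groundspeed 217.5 kt
Leg 5: heading 10.6°; drift -16.9° → track 353.7°, groundspeed 181.6 kt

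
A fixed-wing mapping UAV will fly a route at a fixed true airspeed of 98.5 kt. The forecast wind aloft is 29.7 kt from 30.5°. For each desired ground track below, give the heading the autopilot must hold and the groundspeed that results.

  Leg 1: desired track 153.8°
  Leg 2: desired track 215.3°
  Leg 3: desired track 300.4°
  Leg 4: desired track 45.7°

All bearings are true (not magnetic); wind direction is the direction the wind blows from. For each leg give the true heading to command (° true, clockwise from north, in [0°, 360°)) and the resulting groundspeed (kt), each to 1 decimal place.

Leg 1: heading=139.2°, groundspeed=111.6 kt
Leg 2: heading=216.7°, groundspeed=128.1 kt
Leg 3: heading=317.9°, groundspeed=94.0 kt
Leg 4: heading=41.2°, groundspeed=69.5 kt

Leg 1: desired track 153.8°; wind correction -14.6° → command heading 139.2°, groundspeed 111.6 kt
Leg 2: desired track 215.3°; wind correction +1.4° → command heading 216.7°, groundspeed 128.1 kt
Leg 3: desired track 300.4°; wind correction +17.5° → command heading 317.9°, groundspeed 94.0 kt
Leg 4: desired track 45.7°; wind correction -4.5° → command heading 41.2°, groundspeed 69.5 kt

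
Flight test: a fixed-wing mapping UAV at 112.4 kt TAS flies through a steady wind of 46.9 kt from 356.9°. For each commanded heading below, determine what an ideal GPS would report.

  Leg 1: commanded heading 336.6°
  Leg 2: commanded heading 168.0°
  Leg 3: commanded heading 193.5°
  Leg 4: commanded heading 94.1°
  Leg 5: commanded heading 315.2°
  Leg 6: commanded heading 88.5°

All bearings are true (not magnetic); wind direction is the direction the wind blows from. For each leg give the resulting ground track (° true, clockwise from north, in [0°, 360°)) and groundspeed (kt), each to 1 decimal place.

Leg 1: heading 336.6°; drift -13.4° → track 323.2°, groundspeed 70.3 kt
Leg 2: heading 168.0°; drift +2.6° → track 170.6°, groundspeed 158.9 kt
Leg 3: heading 193.5°; drift -4.9° → track 188.6°, groundspeed 157.9 kt
Leg 4: heading 94.1°; drift +21.5° → track 115.6°, groundspeed 127.1 kt
Leg 5: heading 315.2°; drift -22.0° → track 293.2°, groundspeed 83.4 kt
Leg 6: heading 88.5°; drift +22.4° → track 110.9°, groundspeed 123.0 kt

Leg 1: track=323.2°, groundspeed=70.3 kt
Leg 2: track=170.6°, groundspeed=158.9 kt
Leg 3: track=188.6°, groundspeed=157.9 kt
Leg 4: track=115.6°, groundspeed=127.1 kt
Leg 5: track=293.2°, groundspeed=83.4 kt
Leg 6: track=110.9°, groundspeed=123.0 kt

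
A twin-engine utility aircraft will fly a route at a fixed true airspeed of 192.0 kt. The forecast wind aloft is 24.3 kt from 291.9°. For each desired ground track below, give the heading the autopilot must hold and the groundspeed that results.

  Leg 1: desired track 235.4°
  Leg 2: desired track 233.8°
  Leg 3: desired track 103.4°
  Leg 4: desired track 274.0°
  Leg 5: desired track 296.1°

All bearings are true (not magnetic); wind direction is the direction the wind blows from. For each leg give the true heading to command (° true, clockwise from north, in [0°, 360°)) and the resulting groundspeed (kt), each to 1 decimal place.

Leg 1: heading=241.5°, groundspeed=177.5 kt
Leg 2: heading=240.0°, groundspeed=178.0 kt
Leg 3: heading=102.3°, groundspeed=216.0 kt
Leg 4: heading=276.2°, groundspeed=168.7 kt
Leg 5: heading=295.6°, groundspeed=167.8 kt

Leg 1: desired track 235.4°; wind correction +6.1° → command heading 241.5°, groundspeed 177.5 kt
Leg 2: desired track 233.8°; wind correction +6.2° → command heading 240.0°, groundspeed 178.0 kt
Leg 3: desired track 103.4°; wind correction -1.1° → command heading 102.3°, groundspeed 216.0 kt
Leg 4: desired track 274.0°; wind correction +2.2° → command heading 276.2°, groundspeed 168.7 kt
Leg 5: desired track 296.1°; wind correction -0.5° → command heading 295.6°, groundspeed 167.8 kt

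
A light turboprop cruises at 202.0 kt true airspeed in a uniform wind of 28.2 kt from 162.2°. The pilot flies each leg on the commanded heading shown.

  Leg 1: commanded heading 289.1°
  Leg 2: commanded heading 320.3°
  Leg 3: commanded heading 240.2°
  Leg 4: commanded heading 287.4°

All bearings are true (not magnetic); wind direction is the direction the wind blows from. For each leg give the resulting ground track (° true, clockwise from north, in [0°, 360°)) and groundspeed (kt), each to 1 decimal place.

Leg 1: heading 289.1°; drift +5.9° → track 295.0°, groundspeed 220.1 kt
Leg 2: heading 320.3°; drift +2.6° → track 322.9°, groundspeed 228.4 kt
Leg 3: heading 240.2°; drift +8.0° → track 248.2°, groundspeed 198.1 kt
Leg 4: heading 287.4°; drift +6.0° → track 293.4°, groundspeed 219.5 kt

Leg 1: track=295.0°, groundspeed=220.1 kt
Leg 2: track=322.9°, groundspeed=228.4 kt
Leg 3: track=248.2°, groundspeed=198.1 kt
Leg 4: track=293.4°, groundspeed=219.5 kt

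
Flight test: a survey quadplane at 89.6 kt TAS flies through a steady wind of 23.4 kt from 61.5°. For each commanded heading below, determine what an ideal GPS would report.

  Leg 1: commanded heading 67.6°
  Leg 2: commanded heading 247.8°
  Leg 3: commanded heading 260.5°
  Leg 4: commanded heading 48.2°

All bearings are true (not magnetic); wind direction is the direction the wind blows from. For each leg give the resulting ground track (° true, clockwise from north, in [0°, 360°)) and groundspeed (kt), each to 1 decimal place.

Leg 1: track=69.7°, groundspeed=66.4 kt
Leg 2: track=246.5°, groundspeed=112.9 kt
Leg 3: track=256.6°, groundspeed=112.0 kt
Leg 4: track=43.6°, groundspeed=67.0 kt

Leg 1: heading 67.6°; drift +2.1° → track 69.7°, groundspeed 66.4 kt
Leg 2: heading 247.8°; drift -1.3° → track 246.5°, groundspeed 112.9 kt
Leg 3: heading 260.5°; drift -3.9° → track 256.6°, groundspeed 112.0 kt
Leg 4: heading 48.2°; drift -4.6° → track 43.6°, groundspeed 67.0 kt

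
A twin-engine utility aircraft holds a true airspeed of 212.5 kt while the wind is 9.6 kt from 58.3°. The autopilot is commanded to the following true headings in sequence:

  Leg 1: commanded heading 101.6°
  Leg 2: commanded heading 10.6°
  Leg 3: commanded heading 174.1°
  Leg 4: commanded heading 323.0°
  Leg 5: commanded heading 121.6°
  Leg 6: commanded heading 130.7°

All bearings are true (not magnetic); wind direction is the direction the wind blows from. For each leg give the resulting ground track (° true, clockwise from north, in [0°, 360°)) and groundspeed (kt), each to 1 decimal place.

Leg 1: heading 101.6°; drift +1.8° → track 103.4°, groundspeed 205.6 kt
Leg 2: heading 10.6°; drift -2.0° → track 8.6°, groundspeed 206.2 kt
Leg 3: heading 174.1°; drift +2.3° → track 176.4°, groundspeed 216.9 kt
Leg 4: heading 323.0°; drift -2.6° → track 320.4°, groundspeed 213.6 kt
Leg 5: heading 121.6°; drift +2.4° → track 124.0°, groundspeed 208.4 kt
Leg 6: heading 130.7°; drift +2.5° → track 133.2°, groundspeed 209.8 kt

Leg 1: track=103.4°, groundspeed=205.6 kt
Leg 2: track=8.6°, groundspeed=206.2 kt
Leg 3: track=176.4°, groundspeed=216.9 kt
Leg 4: track=320.4°, groundspeed=213.6 kt
Leg 5: track=124.0°, groundspeed=208.4 kt
Leg 6: track=133.2°, groundspeed=209.8 kt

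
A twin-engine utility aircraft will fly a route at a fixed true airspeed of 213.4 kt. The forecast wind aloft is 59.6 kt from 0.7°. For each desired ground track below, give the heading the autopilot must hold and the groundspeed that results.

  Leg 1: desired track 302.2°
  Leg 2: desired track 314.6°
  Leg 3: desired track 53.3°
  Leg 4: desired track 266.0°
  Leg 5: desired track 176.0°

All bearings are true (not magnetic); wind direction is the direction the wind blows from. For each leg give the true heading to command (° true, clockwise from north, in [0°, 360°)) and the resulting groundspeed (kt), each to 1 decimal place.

Leg 1: heading=316.0°, groundspeed=176.1 kt
Leg 2: heading=326.2°, groundspeed=167.7 kt
Leg 3: heading=40.5°, groundspeed=171.9 kt
Leg 4: heading=282.2°, groundspeed=209.8 kt
Leg 5: heading=174.7°, groundspeed=272.7 kt

Leg 1: desired track 302.2°; wind correction +13.8° → command heading 316.0°, groundspeed 176.1 kt
Leg 2: desired track 314.6°; wind correction +11.6° → command heading 326.2°, groundspeed 167.7 kt
Leg 3: desired track 53.3°; wind correction -12.8° → command heading 40.5°, groundspeed 171.9 kt
Leg 4: desired track 266.0°; wind correction +16.2° → command heading 282.2°, groundspeed 209.8 kt
Leg 5: desired track 176.0°; wind correction -1.3° → command heading 174.7°, groundspeed 272.7 kt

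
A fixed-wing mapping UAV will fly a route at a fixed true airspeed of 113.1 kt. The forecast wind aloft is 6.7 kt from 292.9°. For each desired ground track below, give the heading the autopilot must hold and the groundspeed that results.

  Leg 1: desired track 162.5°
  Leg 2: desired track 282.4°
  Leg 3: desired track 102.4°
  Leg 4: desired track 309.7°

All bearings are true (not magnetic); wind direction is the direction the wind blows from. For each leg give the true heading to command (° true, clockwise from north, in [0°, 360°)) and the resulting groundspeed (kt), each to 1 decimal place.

Leg 1: heading=165.1°, groundspeed=117.3 kt
Leg 2: heading=283.0°, groundspeed=106.5 kt
Leg 3: heading=101.8°, groundspeed=119.7 kt
Leg 4: heading=308.7°, groundspeed=106.7 kt

Leg 1: desired track 162.5°; wind correction +2.6° → command heading 165.1°, groundspeed 117.3 kt
Leg 2: desired track 282.4°; wind correction +0.6° → command heading 283.0°, groundspeed 106.5 kt
Leg 3: desired track 102.4°; wind correction -0.6° → command heading 101.8°, groundspeed 119.7 kt
Leg 4: desired track 309.7°; wind correction -1.0° → command heading 308.7°, groundspeed 106.7 kt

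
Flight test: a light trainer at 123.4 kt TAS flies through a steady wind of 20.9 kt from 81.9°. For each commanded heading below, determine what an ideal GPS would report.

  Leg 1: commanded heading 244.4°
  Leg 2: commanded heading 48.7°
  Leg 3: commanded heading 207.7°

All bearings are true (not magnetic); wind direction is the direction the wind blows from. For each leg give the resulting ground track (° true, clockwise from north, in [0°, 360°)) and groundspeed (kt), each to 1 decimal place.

Leg 1: track=246.9°, groundspeed=143.5 kt
Leg 2: track=42.5°, groundspeed=106.5 kt
Leg 3: track=214.8°, groundspeed=136.7 kt

Leg 1: heading 244.4°; drift +2.5° → track 246.9°, groundspeed 143.5 kt
Leg 2: heading 48.7°; drift -6.2° → track 42.5°, groundspeed 106.5 kt
Leg 3: heading 207.7°; drift +7.1° → track 214.8°, groundspeed 136.7 kt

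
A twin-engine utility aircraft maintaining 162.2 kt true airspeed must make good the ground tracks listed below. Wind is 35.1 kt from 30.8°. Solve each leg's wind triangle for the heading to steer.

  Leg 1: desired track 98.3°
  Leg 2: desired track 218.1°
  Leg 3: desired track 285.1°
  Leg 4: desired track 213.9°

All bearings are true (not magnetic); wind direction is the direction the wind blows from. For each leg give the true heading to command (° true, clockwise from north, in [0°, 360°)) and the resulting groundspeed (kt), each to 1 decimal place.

Leg 1: desired track 98.3°; wind correction -11.5° → command heading 86.8°, groundspeed 145.5 kt
Leg 2: desired track 218.1°; wind correction +1.6° → command heading 219.7°, groundspeed 197.0 kt
Leg 3: desired track 285.1°; wind correction +12.0° → command heading 297.1°, groundspeed 168.1 kt
Leg 4: desired track 213.9°; wind correction +0.7° → command heading 214.6°, groundspeed 197.2 kt

Leg 1: heading=86.8°, groundspeed=145.5 kt
Leg 2: heading=219.7°, groundspeed=197.0 kt
Leg 3: heading=297.1°, groundspeed=168.1 kt
Leg 4: heading=214.6°, groundspeed=197.2 kt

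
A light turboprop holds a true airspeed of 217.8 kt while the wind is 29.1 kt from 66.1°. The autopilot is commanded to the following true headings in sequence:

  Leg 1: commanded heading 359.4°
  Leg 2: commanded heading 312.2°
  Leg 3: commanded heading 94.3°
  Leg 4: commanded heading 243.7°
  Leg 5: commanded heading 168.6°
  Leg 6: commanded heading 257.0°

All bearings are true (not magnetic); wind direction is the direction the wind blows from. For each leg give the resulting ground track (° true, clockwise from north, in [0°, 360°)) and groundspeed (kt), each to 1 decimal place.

Leg 1: heading 359.4°; drift -7.4° → track 352.0°, groundspeed 208.0 kt
Leg 2: heading 312.2°; drift -6.6° → track 305.6°, groundspeed 231.1 kt
Leg 3: heading 94.3°; drift +4.1° → track 98.4°, groundspeed 192.6 kt
Leg 4: heading 243.7°; drift +0.3° → track 244.0°, groundspeed 246.9 kt
Leg 5: heading 168.6°; drift +7.2° → track 175.8°, groundspeed 225.9 kt
Leg 6: heading 257.0°; drift -1.3° → track 255.7°, groundspeed 246.4 kt

Leg 1: track=352.0°, groundspeed=208.0 kt
Leg 2: track=305.6°, groundspeed=231.1 kt
Leg 3: track=98.4°, groundspeed=192.6 kt
Leg 4: track=244.0°, groundspeed=246.9 kt
Leg 5: track=175.8°, groundspeed=225.9 kt
Leg 6: track=255.7°, groundspeed=246.4 kt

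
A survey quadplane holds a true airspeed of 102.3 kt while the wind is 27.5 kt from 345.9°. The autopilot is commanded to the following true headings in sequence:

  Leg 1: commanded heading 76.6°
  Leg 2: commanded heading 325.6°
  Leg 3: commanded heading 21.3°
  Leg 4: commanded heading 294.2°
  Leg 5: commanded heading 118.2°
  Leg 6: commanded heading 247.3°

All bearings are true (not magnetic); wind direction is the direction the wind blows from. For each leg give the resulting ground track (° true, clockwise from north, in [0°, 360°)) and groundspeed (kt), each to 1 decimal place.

Leg 1: heading 76.6°; drift +15.0° → track 91.6°, groundspeed 106.3 kt
Leg 2: heading 325.6°; drift -7.1° → track 318.5°, groundspeed 77.1 kt
Leg 3: heading 21.3°; drift +11.3° → track 32.6°, groundspeed 81.5 kt
Leg 4: heading 294.2°; drift -14.2° → track 280.0°, groundspeed 87.9 kt
Leg 5: heading 118.2°; drift +9.6° → track 127.8°, groundspeed 122.5 kt
Leg 6: heading 247.3°; drift -14.3° → track 233.0°, groundspeed 109.8 kt

Leg 1: track=91.6°, groundspeed=106.3 kt
Leg 2: track=318.5°, groundspeed=77.1 kt
Leg 3: track=32.6°, groundspeed=81.5 kt
Leg 4: track=280.0°, groundspeed=87.9 kt
Leg 5: track=127.8°, groundspeed=122.5 kt
Leg 6: track=233.0°, groundspeed=109.8 kt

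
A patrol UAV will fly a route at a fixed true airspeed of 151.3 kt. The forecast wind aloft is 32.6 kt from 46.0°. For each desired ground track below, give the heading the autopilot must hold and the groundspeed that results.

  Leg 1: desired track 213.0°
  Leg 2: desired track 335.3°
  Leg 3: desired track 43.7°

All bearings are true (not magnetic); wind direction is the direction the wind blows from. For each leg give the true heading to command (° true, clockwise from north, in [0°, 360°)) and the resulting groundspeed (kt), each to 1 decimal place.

Leg 1: desired track 213.0°; wind correction -2.8° → command heading 210.2°, groundspeed 182.9 kt
Leg 2: desired track 335.3°; wind correction +11.7° → command heading 347.0°, groundspeed 137.4 kt
Leg 3: desired track 43.7°; wind correction +0.5° → command heading 44.2°, groundspeed 118.7 kt

Leg 1: heading=210.2°, groundspeed=182.9 kt
Leg 2: heading=347.0°, groundspeed=137.4 kt
Leg 3: heading=44.2°, groundspeed=118.7 kt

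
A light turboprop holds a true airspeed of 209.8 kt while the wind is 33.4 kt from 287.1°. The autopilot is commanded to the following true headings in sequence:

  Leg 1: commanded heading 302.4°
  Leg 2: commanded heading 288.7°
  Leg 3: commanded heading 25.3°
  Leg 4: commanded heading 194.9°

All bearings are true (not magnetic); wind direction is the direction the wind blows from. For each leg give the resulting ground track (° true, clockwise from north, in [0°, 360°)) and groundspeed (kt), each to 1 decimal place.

Leg 1: heading 302.4°; drift +2.8° → track 305.2°, groundspeed 177.8 kt
Leg 2: heading 288.7°; drift +0.3° → track 289.0°, groundspeed 176.4 kt
Leg 3: heading 25.3°; drift +8.8° → track 34.1°, groundspeed 217.1 kt
Leg 4: heading 194.9°; drift -9.0° → track 185.9°, groundspeed 213.7 kt

Leg 1: track=305.2°, groundspeed=177.8 kt
Leg 2: track=289.0°, groundspeed=176.4 kt
Leg 3: track=34.1°, groundspeed=217.1 kt
Leg 4: track=185.9°, groundspeed=213.7 kt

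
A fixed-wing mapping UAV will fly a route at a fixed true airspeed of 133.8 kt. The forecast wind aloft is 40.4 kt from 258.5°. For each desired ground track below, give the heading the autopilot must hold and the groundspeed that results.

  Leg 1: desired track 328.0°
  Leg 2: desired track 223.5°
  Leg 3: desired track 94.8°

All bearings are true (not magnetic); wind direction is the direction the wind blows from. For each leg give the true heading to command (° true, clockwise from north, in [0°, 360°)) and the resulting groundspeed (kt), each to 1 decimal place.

Leg 1: desired track 328.0°; wind correction -16.4° → command heading 311.6°, groundspeed 114.2 kt
Leg 2: desired track 223.5°; wind correction +10.0° → command heading 233.5°, groundspeed 98.7 kt
Leg 3: desired track 94.8°; wind correction +4.9° → command heading 99.7°, groundspeed 172.1 kt

Leg 1: heading=311.6°, groundspeed=114.2 kt
Leg 2: heading=233.5°, groundspeed=98.7 kt
Leg 3: heading=99.7°, groundspeed=172.1 kt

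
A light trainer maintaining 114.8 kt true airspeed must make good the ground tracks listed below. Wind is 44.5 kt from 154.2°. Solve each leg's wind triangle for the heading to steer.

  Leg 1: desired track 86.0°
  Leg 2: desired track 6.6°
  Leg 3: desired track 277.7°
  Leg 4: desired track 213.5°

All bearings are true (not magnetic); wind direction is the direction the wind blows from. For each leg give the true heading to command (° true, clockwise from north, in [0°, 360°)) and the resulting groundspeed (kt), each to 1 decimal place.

Leg 1: desired track 86.0°; wind correction +21.1° → command heading 107.1°, groundspeed 90.6 kt
Leg 2: desired track 6.6°; wind correction +12.0° → command heading 18.6°, groundspeed 149.9 kt
Leg 3: desired track 277.7°; wind correction -18.9° → command heading 258.8°, groundspeed 133.2 kt
Leg 4: desired track 213.5°; wind correction -19.5° → command heading 194.0°, groundspeed 85.5 kt

Leg 1: heading=107.1°, groundspeed=90.6 kt
Leg 2: heading=18.6°, groundspeed=149.9 kt
Leg 3: heading=258.8°, groundspeed=133.2 kt
Leg 4: heading=194.0°, groundspeed=85.5 kt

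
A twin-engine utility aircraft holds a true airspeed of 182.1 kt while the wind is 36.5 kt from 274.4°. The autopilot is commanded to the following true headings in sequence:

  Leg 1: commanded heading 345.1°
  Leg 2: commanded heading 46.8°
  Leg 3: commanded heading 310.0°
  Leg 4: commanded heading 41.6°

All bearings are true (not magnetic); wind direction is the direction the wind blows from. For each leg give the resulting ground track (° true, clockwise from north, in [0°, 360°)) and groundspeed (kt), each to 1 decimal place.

Leg 1: heading 345.1°; drift +11.5° → track 356.6°, groundspeed 173.5 kt
Leg 2: heading 46.8°; drift +7.4° → track 54.2°, groundspeed 208.5 kt
Leg 3: heading 310.0°; drift +7.9° → track 317.9°, groundspeed 153.9 kt
Leg 4: heading 41.6°; drift +8.1° → track 49.7°, groundspeed 206.2 kt

Leg 1: track=356.6°, groundspeed=173.5 kt
Leg 2: track=54.2°, groundspeed=208.5 kt
Leg 3: track=317.9°, groundspeed=153.9 kt
Leg 4: track=49.7°, groundspeed=206.2 kt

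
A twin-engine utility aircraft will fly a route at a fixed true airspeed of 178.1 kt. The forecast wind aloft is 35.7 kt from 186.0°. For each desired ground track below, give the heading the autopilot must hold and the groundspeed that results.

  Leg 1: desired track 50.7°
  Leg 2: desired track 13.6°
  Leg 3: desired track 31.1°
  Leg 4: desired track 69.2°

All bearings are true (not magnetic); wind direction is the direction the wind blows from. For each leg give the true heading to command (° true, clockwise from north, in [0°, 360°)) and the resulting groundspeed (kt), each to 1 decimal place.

Leg 1: heading=58.8°, groundspeed=201.7 kt
Leg 2: heading=15.1°, groundspeed=213.4 kt
Leg 3: heading=36.0°, groundspeed=209.8 kt
Leg 4: heading=79.5°, groundspeed=191.3 kt

Leg 1: desired track 50.7°; wind correction +8.1° → command heading 58.8°, groundspeed 201.7 kt
Leg 2: desired track 13.6°; wind correction +1.5° → command heading 15.1°, groundspeed 213.4 kt
Leg 3: desired track 31.1°; wind correction +4.9° → command heading 36.0°, groundspeed 209.8 kt
Leg 4: desired track 69.2°; wind correction +10.3° → command heading 79.5°, groundspeed 191.3 kt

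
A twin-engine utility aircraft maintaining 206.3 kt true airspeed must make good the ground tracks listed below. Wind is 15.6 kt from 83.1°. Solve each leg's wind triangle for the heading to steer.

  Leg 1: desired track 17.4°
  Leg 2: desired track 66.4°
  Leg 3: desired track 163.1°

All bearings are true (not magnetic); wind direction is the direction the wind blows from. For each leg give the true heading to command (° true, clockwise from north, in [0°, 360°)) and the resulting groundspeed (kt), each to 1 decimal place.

Leg 1: heading=21.4°, groundspeed=199.4 kt
Leg 2: heading=67.6°, groundspeed=191.3 kt
Leg 3: heading=158.8°, groundspeed=203.0 kt

Leg 1: desired track 17.4°; wind correction +4.0° → command heading 21.4°, groundspeed 199.4 kt
Leg 2: desired track 66.4°; wind correction +1.2° → command heading 67.6°, groundspeed 191.3 kt
Leg 3: desired track 163.1°; wind correction -4.3° → command heading 158.8°, groundspeed 203.0 kt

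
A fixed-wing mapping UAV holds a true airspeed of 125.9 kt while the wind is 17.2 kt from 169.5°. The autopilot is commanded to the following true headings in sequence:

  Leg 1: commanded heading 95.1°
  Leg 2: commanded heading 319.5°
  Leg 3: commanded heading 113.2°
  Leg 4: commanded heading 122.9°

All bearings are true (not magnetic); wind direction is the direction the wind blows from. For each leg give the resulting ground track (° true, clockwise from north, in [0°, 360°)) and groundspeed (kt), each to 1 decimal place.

Leg 1: track=87.3°, groundspeed=122.4 kt
Leg 2: track=323.0°, groundspeed=141.1 kt
Leg 3: track=106.2°, groundspeed=117.2 kt
Leg 4: track=116.6°, groundspeed=114.8 kt

Leg 1: heading 95.1°; drift -7.8° → track 87.3°, groundspeed 122.4 kt
Leg 2: heading 319.5°; drift +3.5° → track 323.0°, groundspeed 141.1 kt
Leg 3: heading 113.2°; drift -7.0° → track 106.2°, groundspeed 117.2 kt
Leg 4: heading 122.9°; drift -6.3° → track 116.6°, groundspeed 114.8 kt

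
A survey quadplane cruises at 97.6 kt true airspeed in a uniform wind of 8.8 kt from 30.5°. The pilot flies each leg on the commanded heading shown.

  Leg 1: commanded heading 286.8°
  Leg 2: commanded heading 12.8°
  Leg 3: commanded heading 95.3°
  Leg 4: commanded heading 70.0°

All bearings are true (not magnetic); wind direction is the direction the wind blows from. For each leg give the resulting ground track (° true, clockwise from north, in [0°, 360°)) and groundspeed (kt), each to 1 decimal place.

Leg 1: track=281.9°, groundspeed=100.1 kt
Leg 2: track=11.1°, groundspeed=89.3 kt
Leg 3: track=100.1°, groundspeed=94.2 kt
Leg 4: track=73.5°, groundspeed=91.0 kt

Leg 1: heading 286.8°; drift -4.9° → track 281.9°, groundspeed 100.1 kt
Leg 2: heading 12.8°; drift -1.7° → track 11.1°, groundspeed 89.3 kt
Leg 3: heading 95.3°; drift +4.8° → track 100.1°, groundspeed 94.2 kt
Leg 4: heading 70.0°; drift +3.5° → track 73.5°, groundspeed 91.0 kt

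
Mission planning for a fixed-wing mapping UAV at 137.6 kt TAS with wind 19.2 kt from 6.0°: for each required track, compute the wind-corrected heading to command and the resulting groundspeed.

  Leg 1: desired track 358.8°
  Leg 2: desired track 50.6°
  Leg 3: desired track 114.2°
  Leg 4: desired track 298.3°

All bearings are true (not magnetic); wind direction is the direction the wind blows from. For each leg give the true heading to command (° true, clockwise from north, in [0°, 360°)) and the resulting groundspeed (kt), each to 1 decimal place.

Leg 1: desired track 358.8°; wind correction +1.0° → command heading 359.8°, groundspeed 118.5 kt
Leg 2: desired track 50.6°; wind correction -5.6° → command heading 45.0°, groundspeed 123.3 kt
Leg 3: desired track 114.2°; wind correction -7.6° → command heading 106.6°, groundspeed 142.4 kt
Leg 4: desired track 298.3°; wind correction +7.4° → command heading 305.7°, groundspeed 129.2 kt

Leg 1: heading=359.8°, groundspeed=118.5 kt
Leg 2: heading=45.0°, groundspeed=123.3 kt
Leg 3: heading=106.6°, groundspeed=142.4 kt
Leg 4: heading=305.7°, groundspeed=129.2 kt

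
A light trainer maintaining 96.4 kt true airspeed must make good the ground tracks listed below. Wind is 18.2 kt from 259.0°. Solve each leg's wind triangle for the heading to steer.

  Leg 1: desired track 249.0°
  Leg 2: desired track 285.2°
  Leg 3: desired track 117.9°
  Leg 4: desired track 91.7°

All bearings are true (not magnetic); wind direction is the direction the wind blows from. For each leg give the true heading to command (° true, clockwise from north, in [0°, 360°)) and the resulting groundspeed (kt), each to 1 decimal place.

Leg 1: desired track 249.0°; wind correction +1.9° → command heading 250.9°, groundspeed 78.4 kt
Leg 2: desired track 285.2°; wind correction -4.8° → command heading 280.4°, groundspeed 79.7 kt
Leg 3: desired track 117.9°; wind correction +6.8° → command heading 124.7°, groundspeed 109.9 kt
Leg 4: desired track 91.7°; wind correction +2.4° → command heading 94.1°, groundspeed 114.1 kt

Leg 1: heading=250.9°, groundspeed=78.4 kt
Leg 2: heading=280.4°, groundspeed=79.7 kt
Leg 3: heading=124.7°, groundspeed=109.9 kt
Leg 4: heading=94.1°, groundspeed=114.1 kt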